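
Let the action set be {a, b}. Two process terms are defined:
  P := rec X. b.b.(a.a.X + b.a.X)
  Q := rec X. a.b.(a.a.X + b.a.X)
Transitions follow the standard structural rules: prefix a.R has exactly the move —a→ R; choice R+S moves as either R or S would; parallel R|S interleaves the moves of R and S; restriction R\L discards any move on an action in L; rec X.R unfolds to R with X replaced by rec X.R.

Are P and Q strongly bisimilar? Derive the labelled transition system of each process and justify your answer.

not bisimilar

P's transition system — 4 states:
  u0 = rec X. b.b.(a.a.X + b.a.X) | --b--▸ u1
  u1 = b.(a.a.(rec X. b.b.(a.a.X + b.a.X)) + b.a.(rec X. b.b.(a.a.X + b.a.X))) | --b--▸ u2
  u2 = a.a.(rec X. b.b.(a.a.X + b.a.X)) + b.a.(rec X. b.b.(a.a.X + b.a.X)) | --a--▸ u3, --b--▸ u3
  u3 = a.(rec X. b.b.(a.a.X + b.a.X)) | --a--▸ u0
Q's transition system — 4 states:
  v0 = rec X. a.b.(a.a.X + b.a.X) | --a--▸ v1
  v1 = b.(a.a.(rec X. a.b.(a.a.X + b.a.X)) + b.a.(rec X. a.b.(a.a.X + b.a.X))) | --b--▸ v2
  v2 = a.a.(rec X. a.b.(a.a.X + b.a.X)) + b.a.(rec X. a.b.(a.a.X + b.a.X)) | --a--▸ v3, --b--▸ v3
  v3 = a.(rec X. a.b.(a.a.X + b.a.X)) | --a--▸ v0
Partition-refinement fixed point:
  B0 = {u0}
  B1 = {u1}
  B2 = {u2}
  B3 = {u3}
  B4 = {v0}
  B5 = {v1}
  B6 = {v2}
  B7 = {v3}
u0 ∈ B0, v0 ∈ B4 → different blocks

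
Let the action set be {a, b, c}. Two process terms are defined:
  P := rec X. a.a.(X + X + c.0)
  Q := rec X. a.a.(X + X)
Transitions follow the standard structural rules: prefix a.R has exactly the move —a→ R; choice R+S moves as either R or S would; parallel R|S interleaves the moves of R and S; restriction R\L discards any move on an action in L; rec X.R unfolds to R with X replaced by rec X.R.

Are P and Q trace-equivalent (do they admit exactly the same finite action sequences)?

Reachable graph of P (4 states):
  m0 = rec X. a.a.(X + X + c.0) → =a=> m1
  m1 = a.((rec X. a.a.(X + X + c.0)) + (rec X. a.a.(X + X + c.0)) + c.0) → =a=> m2
  m2 = (rec X. a.a.(X + X + c.0)) + (rec X. a.a.(X + X + c.0)) + c.0 → =a=> m1, =c=> m3
  m3 = 0 → (no moves)
Reachable graph of Q (3 states):
  n0 = rec X. a.a.(X + X) → =a=> n1
  n1 = a.((rec X. a.a.(X + X)) + (rec X. a.a.(X + X))) → =a=> n2
  n2 = (rec X. a.a.(X + X)) + (rec X. a.a.(X + X)) → =a=> n1
Executing aac from P (initial set {m0}):
  after a @ step 1: {m1}
  after a @ step 2: {m2}
  after c @ step 3: {m3}
  — P admits the full trace.
Executing aac from Q (initial set {n0}):
  after a @ step 1: {n1}
  after a @ step 2: {n2}
  after c @ step 3: no successor for Q

NO — witness ⟨aac⟩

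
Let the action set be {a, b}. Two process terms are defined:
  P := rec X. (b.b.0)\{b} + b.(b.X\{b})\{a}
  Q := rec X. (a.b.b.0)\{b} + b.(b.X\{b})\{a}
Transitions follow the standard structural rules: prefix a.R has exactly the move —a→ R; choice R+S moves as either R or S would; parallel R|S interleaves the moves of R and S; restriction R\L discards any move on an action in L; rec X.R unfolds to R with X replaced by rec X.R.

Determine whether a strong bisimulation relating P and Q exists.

P ≁ Q

LTS(P): 3 reachable states
  u0 = rec X. (b.b.0)\{b} + b.(b.X\{b})\{a} :: =b=> u1
  u1 = (b.(rec X. (b.b.0)\{b} + b.(b.X\{b})\{a})\{b})\{a} :: =b=> u2
  u2 = (rec X. (b.b.0)\{b} + b.(b.X\{b})\{a})\{b}\{a} :: stopped
LTS(Q): 4 reachable states
  v0 = rec X. (a.b.b.0)\{b} + b.(b.X\{b})\{a} :: =a=> v1, =b=> v2
  v1 = (b.b.0)\{b} :: stopped
  v2 = (b.(rec X. (a.b.b.0)\{b} + b.(b.X\{b})\{a})\{b})\{a} :: =b=> v3
  v3 = (rec X. (a.b.b.0)\{b} + b.(b.X\{b})\{a})\{b}\{a} :: stopped
Partition-refinement fixed point:
  B0 = {u0}
  B1 = {u1, v2}
  B2 = {u2, v1, v3}
  B3 = {v0}
u0 ∈ B0, v0 ∈ B3 → different blocks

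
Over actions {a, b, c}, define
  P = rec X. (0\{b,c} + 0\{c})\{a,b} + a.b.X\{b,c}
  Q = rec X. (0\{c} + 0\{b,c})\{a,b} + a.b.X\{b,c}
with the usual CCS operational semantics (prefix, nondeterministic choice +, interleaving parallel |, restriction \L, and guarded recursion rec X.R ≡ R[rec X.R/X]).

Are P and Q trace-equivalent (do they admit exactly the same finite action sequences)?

trace-equivalent

LTS(P): 4 reachable states
  m0 = rec X. (0\{b,c} + 0\{c})\{a,b} + a.b.X\{b,c} has moves --a--▸ m1
  m1 = b.(rec X. (0\{b,c} + 0\{c})\{a,b} + a.b.X\{b,c})\{b,c} has moves --b--▸ m2
  m2 = (rec X. (0\{b,c} + 0\{c})\{a,b} + a.b.X\{b,c})\{b,c} has moves --a--▸ m3
  m3 = (b.(rec X. (0\{b,c} + 0\{c})\{a,b} + a.b.X\{b,c})\{b,c})\{b,c} has moves ·
LTS(Q): 4 reachable states
  n0 = rec X. (0\{c} + 0\{b,c})\{a,b} + a.b.X\{b,c} has moves --a--▸ n1
  n1 = b.(rec X. (0\{c} + 0\{b,c})\{a,b} + a.b.X\{b,c})\{b,c} has moves --b--▸ n2
  n2 = (rec X. (0\{c} + 0\{b,c})\{a,b} + a.b.X\{b,c})\{b,c} has moves --a--▸ n3
  n3 = (b.(rec X. (0\{c} + 0\{b,c})\{a,b} + a.b.X\{b,c})\{b,c})\{b,c} has moves ·
Bisimilarity quotient blocks:
  B0 = {m0, n0}
  B1 = {m1, n1}
  B2 = {m2, n2}
  B3 = {m3, n3}
m0 ∈ B0, n0 ∈ B0 → same block
Bisimilar ⇒ trace-equivalent.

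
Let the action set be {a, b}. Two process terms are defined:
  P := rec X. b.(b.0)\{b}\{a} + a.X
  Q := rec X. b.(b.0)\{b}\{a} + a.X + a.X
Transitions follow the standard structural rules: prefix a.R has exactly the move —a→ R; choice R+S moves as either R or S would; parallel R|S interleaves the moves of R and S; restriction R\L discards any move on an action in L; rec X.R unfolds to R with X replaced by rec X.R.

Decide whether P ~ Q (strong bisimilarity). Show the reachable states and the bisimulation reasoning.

Reachable graph of P (2 states):
  u0 = rec X. b.(b.0)\{b}\{a} + a.X has moves =a=> u0, =b=> u1
  u1 = (b.0)\{b}\{a} has moves (no moves)
Reachable graph of Q (2 states):
  v0 = rec X. b.(b.0)\{b}\{a} + a.X + a.X has moves =a=> v0, =b=> v1
  v1 = (b.0)\{b}\{a} has moves (no moves)
Coarsest stable partition (strong bisimilarity classes):
  B0 = {u0, v0}
  B1 = {u1, v1}
u0 ∈ B0, v0 ∈ B0 → same block

bisimilar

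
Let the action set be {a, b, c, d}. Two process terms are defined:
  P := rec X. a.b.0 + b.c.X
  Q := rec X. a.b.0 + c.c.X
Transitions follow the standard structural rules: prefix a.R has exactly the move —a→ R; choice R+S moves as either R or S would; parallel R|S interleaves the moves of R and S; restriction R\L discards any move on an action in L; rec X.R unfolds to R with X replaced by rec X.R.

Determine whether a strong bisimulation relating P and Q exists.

not bisimilar

P's transition system — 4 states:
  s0 = rec X. a.b.0 + b.c.X ⊢ ··a··> s1, ··b··> s2
  s1 = b.0 ⊢ ··b··> s3
  s2 = c.(rec X. a.b.0 + b.c.X) ⊢ ··c··> s0
  s3 = 0 ⊢ ∅
Q's transition system — 4 states:
  t0 = rec X. a.b.0 + c.c.X ⊢ ··a··> t1, ··c··> t2
  t1 = b.0 ⊢ ··b··> t3
  t2 = c.(rec X. a.b.0 + c.c.X) ⊢ ··c··> t0
  t3 = 0 ⊢ ∅
Coarsest stable partition (strong bisimilarity classes):
  B0 = {s0}
  B1 = {s1, t1}
  B2 = {s3, t3}
  B3 = {s2}
  B4 = {t0}
  B5 = {t2}
s0 ∈ B0, t0 ∈ B4 → different blocks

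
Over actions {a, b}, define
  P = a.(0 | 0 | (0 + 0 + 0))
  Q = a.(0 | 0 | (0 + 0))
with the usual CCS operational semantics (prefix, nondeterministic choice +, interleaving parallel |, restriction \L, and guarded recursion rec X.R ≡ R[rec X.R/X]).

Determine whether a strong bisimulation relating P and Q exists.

P ~ Q

LTS(P): 2 reachable states
  u0 = a.(0 | 0 | (0 + 0 + 0)) ⊢ ··a··> u1
  u1 = 0 | 0 | (0 + 0 + 0) ⊢ stopped
LTS(Q): 2 reachable states
  v0 = a.(0 | 0 | (0 + 0)) ⊢ ··a··> v1
  v1 = 0 | 0 | (0 + 0) ⊢ stopped
Bisimilarity quotient blocks:
  B0 = {u0, v0}
  B1 = {u1, v1}
u0 ∈ B0, v0 ∈ B0 → same block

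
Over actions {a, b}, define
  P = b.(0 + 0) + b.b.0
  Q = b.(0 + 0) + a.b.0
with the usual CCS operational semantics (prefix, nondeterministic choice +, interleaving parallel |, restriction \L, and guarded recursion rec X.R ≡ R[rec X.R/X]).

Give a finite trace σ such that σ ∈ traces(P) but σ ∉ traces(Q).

bb

LTS(P): 4 reachable states
  s0 = b.(0 + 0) + b.b.0 | -b-> s1, -b-> s2
  s1 = 0 + 0 | stopped
  s2 = b.0 | -b-> s3
  s3 = 0 | stopped
LTS(Q): 4 reachable states
  t0 = b.(0 + 0) + a.b.0 | -a-> t1, -b-> t2
  t1 = b.0 | -b-> t3
  t2 = 0 + 0 | stopped
  t3 = 0 | stopped
Run σ = ⟨bb⟩ on P: start {s0}
  [1] b ⇒ {s1, s2}
  [2] b ⇒ {s3}
  — P admits the full trace.
Run σ = ⟨bb⟩ on Q: start {t0}
  [1] b ⇒ {t2}
  [2] b ⇒ ∅  — Q cannot continue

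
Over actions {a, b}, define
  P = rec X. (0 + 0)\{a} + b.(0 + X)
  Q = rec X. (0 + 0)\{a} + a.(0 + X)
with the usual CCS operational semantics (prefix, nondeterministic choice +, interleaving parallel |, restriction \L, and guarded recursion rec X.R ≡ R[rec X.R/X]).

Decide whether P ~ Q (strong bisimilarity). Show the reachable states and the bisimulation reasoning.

Reachable graph of P (2 states):
  u0 = rec X. (0 + 0)\{a} + b.(0 + X) :: —b→ u1
  u1 = 0 + (rec X. (0 + 0)\{a} + b.(0 + X)) :: —b→ u1
Reachable graph of Q (2 states):
  v0 = rec X. (0 + 0)\{a} + a.(0 + X) :: —a→ v1
  v1 = 0 + (rec X. (0 + 0)\{a} + a.(0 + X)) :: —a→ v1
Bisimilarity quotient blocks:
  B0 = {u0, u1}
  B1 = {v0, v1}
u0 ∈ B0, v0 ∈ B1 → different blocks

NO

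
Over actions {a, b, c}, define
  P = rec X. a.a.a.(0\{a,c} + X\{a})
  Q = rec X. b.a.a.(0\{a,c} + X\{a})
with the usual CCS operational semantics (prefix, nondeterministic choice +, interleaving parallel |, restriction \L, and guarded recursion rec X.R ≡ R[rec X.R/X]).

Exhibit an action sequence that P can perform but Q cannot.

Reachable graph of P (4 states):
  p0 = rec X. a.a.a.(0\{a,c} + X\{a}) | =a=> p1
  p1 = a.a.(0\{a,c} + (rec X. a.a.a.(0\{a,c} + X\{a}))\{a}) | =a=> p2
  p2 = a.(0\{a,c} + (rec X. a.a.a.(0\{a,c} + X\{a}))\{a}) | =a=> p3
  p3 = 0\{a,c} + (rec X. a.a.a.(0\{a,c} + X\{a}))\{a} | deadlocked
Reachable graph of Q (5 states):
  q0 = rec X. b.a.a.(0\{a,c} + X\{a}) | =b=> q1
  q1 = a.a.(0\{a,c} + (rec X. b.a.a.(0\{a,c} + X\{a}))\{a}) | =a=> q2
  q2 = a.(0\{a,c} + (rec X. b.a.a.(0\{a,c} + X\{a}))\{a}) | =a=> q3
  q3 = 0\{a,c} + (rec X. b.a.a.(0\{a,c} + X\{a}))\{a} | =b=> q4
  q4 = (a.a.(0\{a,c} + (rec X. b.a.a.(0\{a,c} + X\{a}))\{a}))\{a} | deadlocked
Trace ⟨a⟩ through P, begin at {p0}:
  step 1 (a): {p1}
  — P admits the full trace.
Trace ⟨a⟩ through Q, begin at {q0}:
  step 1 (a): ∅ (Q stuck)

a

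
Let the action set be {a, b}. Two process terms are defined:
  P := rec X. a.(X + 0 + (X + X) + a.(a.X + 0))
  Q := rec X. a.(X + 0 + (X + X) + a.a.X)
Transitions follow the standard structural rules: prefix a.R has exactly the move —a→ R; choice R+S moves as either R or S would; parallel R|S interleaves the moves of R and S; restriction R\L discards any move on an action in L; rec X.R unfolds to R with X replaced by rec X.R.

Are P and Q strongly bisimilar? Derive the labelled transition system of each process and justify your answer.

bisimilar

Reachable graph of P (3 states):
  m0 = rec X. a.(X + 0 + (X + X) + a.(a.X + 0)) :: ··a··> m1
  m1 = (rec X. a.(X + 0 + (X + X) + a.(a.X + 0))) + 0 + ((rec X. a.(X + 0 + (X + X) + a.(a.X + 0))) + (rec X. a.(X + 0 + (X + X) + a.(a.X + 0)))) + a.(a.(rec X. a.(X + 0 + (X + X) + a.(a.X + 0))) + 0) :: ··a··> m1, ··a··> m2
  m2 = a.(rec X. a.(X + 0 + (X + X) + a.(a.X + 0))) + 0 :: ··a··> m0
Reachable graph of Q (3 states):
  n0 = rec X. a.(X + 0 + (X + X) + a.a.X) :: ··a··> n1
  n1 = (rec X. a.(X + 0 + (X + X) + a.a.X)) + 0 + ((rec X. a.(X + 0 + (X + X) + a.a.X)) + (rec X. a.(X + 0 + (X + X) + a.a.X))) + a.a.(rec X. a.(X + 0 + (X + X) + a.a.X)) :: ··a··> n1, ··a··> n2
  n2 = a.(rec X. a.(X + 0 + (X + X) + a.a.X)) :: ··a··> n0
Coarsest stable partition (strong bisimilarity classes):
  B0 = {m0, m1, m2, n0, n1, n2}
m0 ∈ B0, n0 ∈ B0 → same block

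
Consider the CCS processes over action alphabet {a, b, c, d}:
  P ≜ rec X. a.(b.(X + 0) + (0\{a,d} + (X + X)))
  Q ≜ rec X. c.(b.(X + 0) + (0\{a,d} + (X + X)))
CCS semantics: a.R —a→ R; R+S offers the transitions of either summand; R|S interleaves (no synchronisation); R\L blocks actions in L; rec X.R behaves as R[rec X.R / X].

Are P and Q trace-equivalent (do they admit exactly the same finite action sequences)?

trace-distinct — witness ⟨a⟩

P's transition system — 3 states:
  p0 = rec X. a.(b.(X + 0) + (0\{a,d} + (X + X))) → —a→ p1
  p1 = b.((rec X. a.(b.(X + 0) + (0\{a,d} + (X + X)))) + 0) + (0\{a,d} + ((rec X. a.(b.(X + 0) + (0\{a,d} + (X + X)))) + (rec X. a.(b.(X + 0) + (0\{a,d} + (X + X)))))) → —a→ p1, —b→ p2
  p2 = (rec X. a.(b.(X + 0) + (0\{a,d} + (X + X)))) + 0 → —a→ p1
Q's transition system — 3 states:
  q0 = rec X. c.(b.(X + 0) + (0\{a,d} + (X + X))) → —c→ q1
  q1 = b.((rec X. c.(b.(X + 0) + (0\{a,d} + (X + X)))) + 0) + (0\{a,d} + ((rec X. c.(b.(X + 0) + (0\{a,d} + (X + X)))) + (rec X. c.(b.(X + 0) + (0\{a,d} + (X + X)))))) → —b→ q2, —c→ q1
  q2 = (rec X. c.(b.(X + 0) + (0\{a,d} + (X + X)))) + 0 → —c→ q1
Executing a from P (initial set {p0}):
  [1] a ⇒ {p1}
  — P admits the full trace.
Executing a from Q (initial set {q0}):
  [1] a ⇒ no successor for Q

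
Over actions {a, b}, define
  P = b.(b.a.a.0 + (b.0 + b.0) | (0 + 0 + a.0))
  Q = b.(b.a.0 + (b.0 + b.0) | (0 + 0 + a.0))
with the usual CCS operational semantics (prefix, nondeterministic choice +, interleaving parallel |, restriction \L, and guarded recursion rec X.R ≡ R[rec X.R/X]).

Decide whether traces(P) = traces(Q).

traces(P) ≠ traces(Q) — witness ⟨bbaa⟩

Reachable graph of P (8 states):
  u0 = b.(b.a.a.0 + (b.0 + b.0) | (0 + 0 + a.0)) | ··b··> u1
  u1 = b.a.a.0 + (b.0 + b.0) | (0 + 0 + a.0) | ··a··> u2, ··b··> u3, ··b··> u4
  u2 = (b.0 + b.0) | 0 | ··b··> u5
  u3 = 0 | (0 + 0 + a.0) | ··a··> u5
  u4 = a.a.0 | ··a··> u6
  u5 = 0 | 0 | ∅
  u6 = a.0 | ··a··> u7
  u7 = 0 | ∅
Reachable graph of Q (7 states):
  v0 = b.(b.a.0 + (b.0 + b.0) | (0 + 0 + a.0)) | ··b··> v1
  v1 = b.a.0 + (b.0 + b.0) | (0 + 0 + a.0) | ··a··> v2, ··b··> v3, ··b··> v4
  v2 = (b.0 + b.0) | 0 | ··b··> v5
  v3 = 0 | (0 + 0 + a.0) | ··a··> v5
  v4 = a.0 | ··a··> v6
  v5 = 0 | 0 | ∅
  v6 = 0 | ∅
Executing bbaa from P (initial set {u0}):
  step 1 (b): {u1}
  step 2 (b): {u3, u4}
  step 3 (a): {u5, u6}
  step 4 (a): {u7}
  — P admits the full trace.
Executing bbaa from Q (initial set {v0}):
  step 1 (b): {v1}
  step 2 (b): {v3, v4}
  step 3 (a): {v5, v6}
  step 4 (a): ∅ (Q stuck)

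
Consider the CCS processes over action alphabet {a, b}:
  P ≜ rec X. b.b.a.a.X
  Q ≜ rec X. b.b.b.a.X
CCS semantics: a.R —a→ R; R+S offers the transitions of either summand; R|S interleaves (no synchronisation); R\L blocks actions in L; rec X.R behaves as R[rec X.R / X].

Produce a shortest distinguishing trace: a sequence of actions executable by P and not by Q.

LTS(P): 4 reachable states
  u0 = rec X. b.b.a.a.X | ··b··> u1
  u1 = b.a.a.(rec X. b.b.a.a.X) | ··b··> u2
  u2 = a.a.(rec X. b.b.a.a.X) | ··a··> u3
  u3 = a.(rec X. b.b.a.a.X) | ··a··> u0
LTS(Q): 4 reachable states
  v0 = rec X. b.b.b.a.X | ··b··> v1
  v1 = b.b.a.(rec X. b.b.b.a.X) | ··b··> v2
  v2 = b.a.(rec X. b.b.b.a.X) | ··b··> v3
  v3 = a.(rec X. b.b.b.a.X) | ··a··> v0
Executing bba from P (initial set {u0}):
  step 1 (b): {u1}
  step 2 (b): {u2}
  step 3 (a): {u3}
  P completes σ.
Executing bba from Q (initial set {v0}):
  step 1 (b): {v1}
  step 2 (b): {v2}
  step 3 (a): ∅  — Q cannot continue

bba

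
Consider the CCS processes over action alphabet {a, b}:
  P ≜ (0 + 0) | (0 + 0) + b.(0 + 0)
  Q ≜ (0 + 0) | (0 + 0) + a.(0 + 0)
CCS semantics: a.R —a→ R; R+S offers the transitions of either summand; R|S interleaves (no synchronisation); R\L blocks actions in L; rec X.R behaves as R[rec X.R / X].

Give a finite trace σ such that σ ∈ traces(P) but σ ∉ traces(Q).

b

LTS(P): 2 reachable states
  s0 = (0 + 0) | (0 + 0) + b.(0 + 0) :: -b-> s1
  s1 = 0 + 0 :: ·
LTS(Q): 2 reachable states
  t0 = (0 + 0) | (0 + 0) + a.(0 + 0) :: -a-> t1
  t1 = 0 + 0 :: ·
Executing b from P (initial set {s0}):
  after b @ step 1: {s1}
  ✓ P
Executing b from Q (initial set {t0}):
  after b @ step 1: no successor for Q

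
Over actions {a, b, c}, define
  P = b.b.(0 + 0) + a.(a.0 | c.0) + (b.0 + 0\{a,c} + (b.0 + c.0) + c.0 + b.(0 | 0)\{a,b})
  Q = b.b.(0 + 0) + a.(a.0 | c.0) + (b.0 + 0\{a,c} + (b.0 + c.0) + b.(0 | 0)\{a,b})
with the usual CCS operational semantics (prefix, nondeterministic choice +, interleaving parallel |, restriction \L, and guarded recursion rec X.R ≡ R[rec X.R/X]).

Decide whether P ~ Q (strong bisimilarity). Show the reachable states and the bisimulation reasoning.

YES

LTS(P): 9 reachable states
  p0 = b.b.(0 + 0) + a.(a.0 | c.0) + (b.0 + 0\{a,c} + (b.0 + c.0) + c.0 + b.(0 | 0)\{a,b}) :: —a→ p1, —b→ p2, —b→ p3, —b→ p4, —c→ p3
  p1 = a.0 | c.0 :: —a→ p5, —c→ p6
  p2 = (0 | 0)\{a,b} :: deadlocked
  p3 = 0 :: deadlocked
  p4 = b.(0 + 0) :: —b→ p7
  p5 = 0 | c.0 :: —c→ p8
  p6 = a.0 | 0 :: —a→ p8
  p7 = 0 + 0 :: deadlocked
  p8 = 0 | 0 :: deadlocked
LTS(Q): 9 reachable states
  q0 = b.b.(0 + 0) + a.(a.0 | c.0) + (b.0 + 0\{a,c} + (b.0 + c.0) + b.(0 | 0)\{a,b}) :: —a→ q1, —b→ q2, —b→ q3, —b→ q4, —c→ q3
  q1 = a.0 | c.0 :: —a→ q5, —c→ q6
  q2 = (0 | 0)\{a,b} :: deadlocked
  q3 = 0 :: deadlocked
  q4 = b.(0 + 0) :: —b→ q7
  q5 = 0 | c.0 :: —c→ q8
  q6 = a.0 | 0 :: —a→ q8
  q7 = 0 + 0 :: deadlocked
  q8 = 0 | 0 :: deadlocked
Partition-refinement fixed point:
  B0 = {p0, q0}
  B1 = {p1, q1}
  B2 = {p6, q6}
  B3 = {p2, p3, p7, p8, q2, q3, q7, q8}
  B4 = {p5, q5}
  B5 = {p4, q4}
p0 ∈ B0, q0 ∈ B0 → same block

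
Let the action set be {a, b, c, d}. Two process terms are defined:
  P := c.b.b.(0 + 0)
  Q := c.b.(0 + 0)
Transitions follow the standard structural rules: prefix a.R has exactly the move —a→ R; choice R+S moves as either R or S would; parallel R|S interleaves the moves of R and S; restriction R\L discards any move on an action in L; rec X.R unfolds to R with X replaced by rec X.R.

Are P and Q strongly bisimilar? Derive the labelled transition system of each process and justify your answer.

P ≁ Q

Reachable graph of P (4 states):
  m0 = c.b.b.(0 + 0) :: —c→ m1
  m1 = b.b.(0 + 0) :: —b→ m2
  m2 = b.(0 + 0) :: —b→ m3
  m3 = 0 + 0 :: stopped
Reachable graph of Q (3 states):
  n0 = c.b.(0 + 0) :: —c→ n1
  n1 = b.(0 + 0) :: —b→ n2
  n2 = 0 + 0 :: stopped
Coarsest stable partition (strong bisimilarity classes):
  B0 = {m0}
  B1 = {m1}
  B2 = {m2, n1}
  B3 = {m3, n2}
  B4 = {n0}
m0 ∈ B0, n0 ∈ B4 → different blocks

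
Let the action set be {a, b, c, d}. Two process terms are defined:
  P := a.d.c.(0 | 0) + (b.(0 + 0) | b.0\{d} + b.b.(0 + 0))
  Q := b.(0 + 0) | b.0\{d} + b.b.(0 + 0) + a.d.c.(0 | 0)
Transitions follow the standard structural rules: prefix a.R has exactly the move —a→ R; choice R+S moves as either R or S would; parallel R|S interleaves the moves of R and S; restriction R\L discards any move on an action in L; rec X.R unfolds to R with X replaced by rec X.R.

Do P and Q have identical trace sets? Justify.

LTS(P): 9 reachable states
  m0 = a.d.c.(0 | 0) + (b.(0 + 0) | b.0\{d} + b.b.(0 + 0)) has moves —a→ m1, —b→ m2, —b→ m3, —b→ m4
  m1 = d.c.(0 | 0) has moves —d→ m5
  m2 = (0 + 0) | b.0\{d} has moves —b→ m6
  m3 = b.(0 + 0) has moves —b→ m7
  m4 = b.(0 + 0) | 0\{d} has moves —b→ m6
  m5 = c.(0 | 0) has moves —c→ m8
  m6 = (0 + 0) | 0\{d} has moves ∅
  m7 = 0 + 0 has moves ∅
  m8 = 0 | 0 has moves ∅
LTS(Q): 9 reachable states
  n0 = b.(0 + 0) | b.0\{d} + b.b.(0 + 0) + a.d.c.(0 | 0) has moves —a→ n1, —b→ n2, —b→ n3, —b→ n4
  n1 = d.c.(0 | 0) has moves —d→ n5
  n2 = (0 + 0) | b.0\{d} has moves —b→ n6
  n3 = b.(0 + 0) has moves —b→ n7
  n4 = b.(0 + 0) | 0\{d} has moves —b→ n6
  n5 = c.(0 | 0) has moves —c→ n8
  n6 = (0 + 0) | 0\{d} has moves ∅
  n7 = 0 + 0 has moves ∅
  n8 = 0 | 0 has moves ∅
Partition-refinement fixed point:
  B0 = {m0, n0}
  B1 = {m2, m3, m4, n2, n3, n4}
  B2 = {m6, m7, m8, n6, n7, n8}
  B3 = {m1, n1}
  B4 = {m5, n5}
m0 ∈ B0, n0 ∈ B0 → same block
Bisimilar ⇒ trace-equivalent.

traces(P) = traces(Q)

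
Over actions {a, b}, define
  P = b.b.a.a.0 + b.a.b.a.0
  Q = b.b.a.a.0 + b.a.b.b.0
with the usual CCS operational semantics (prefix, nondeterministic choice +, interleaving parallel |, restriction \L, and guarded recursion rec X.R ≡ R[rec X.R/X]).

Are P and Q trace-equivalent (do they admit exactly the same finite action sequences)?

NO — witness ⟨baba⟩

LTS(P): 7 reachable states
  s0 = b.b.a.a.0 + b.a.b.a.0 | --b--▸ s1, --b--▸ s2
  s1 = a.b.a.0 | --a--▸ s3
  s2 = b.a.a.0 | --b--▸ s4
  s3 = b.a.0 | --b--▸ s5
  s4 = a.a.0 | --a--▸ s5
  s5 = a.0 | --a--▸ s6
  s6 = 0 | stopped
LTS(Q): 8 reachable states
  t0 = b.b.a.a.0 + b.a.b.b.0 | --b--▸ t1, --b--▸ t2
  t1 = a.b.b.0 | --a--▸ t3
  t2 = b.a.a.0 | --b--▸ t4
  t3 = b.b.0 | --b--▸ t5
  t4 = a.a.0 | --a--▸ t6
  t5 = b.0 | --b--▸ t7
  t6 = a.0 | --a--▸ t7
  t7 = 0 | stopped
Executing baba from P (initial set {s0}):
  after b @ step 1: {s1, s2}
  after a @ step 2: {s3}
  after b @ step 3: {s5}
  after a @ step 4: {s6}
  ✓ P
Executing baba from Q (initial set {t0}):
  after b @ step 1: {t1, t2}
  after a @ step 2: {t3}
  after b @ step 3: {t5}
  after a @ step 4: no successor for Q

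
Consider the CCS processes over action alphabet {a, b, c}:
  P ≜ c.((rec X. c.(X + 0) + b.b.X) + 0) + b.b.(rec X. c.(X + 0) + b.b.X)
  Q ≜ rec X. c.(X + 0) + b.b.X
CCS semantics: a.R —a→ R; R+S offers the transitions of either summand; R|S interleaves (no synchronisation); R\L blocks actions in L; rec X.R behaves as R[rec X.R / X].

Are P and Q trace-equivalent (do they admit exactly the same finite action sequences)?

traces(P) = traces(Q)

Reachable graph of P (4 states):
  u0 = c.((rec X. c.(X + 0) + b.b.X) + 0) + b.b.(rec X. c.(X + 0) + b.b.X) has moves --b--▸ u1, --c--▸ u2
  u1 = b.(rec X. c.(X + 0) + b.b.X) has moves --b--▸ u3
  u2 = (rec X. c.(X + 0) + b.b.X) + 0 has moves --b--▸ u1, --c--▸ u2
  u3 = rec X. c.(X + 0) + b.b.X has moves --b--▸ u1, --c--▸ u2
Reachable graph of Q (3 states):
  v0 = rec X. c.(X + 0) + b.b.X has moves --b--▸ v1, --c--▸ v2
  v1 = b.(rec X. c.(X + 0) + b.b.X) has moves --b--▸ v0
  v2 = (rec X. c.(X + 0) + b.b.X) + 0 has moves --b--▸ v1, --c--▸ v2
Bisimilarity quotient blocks:
  B0 = {u0, u2, u3, v0, v2}
  B1 = {u1, v1}
u0 ∈ B0, v0 ∈ B0 → same block
Bisimilar ⇒ trace-equivalent.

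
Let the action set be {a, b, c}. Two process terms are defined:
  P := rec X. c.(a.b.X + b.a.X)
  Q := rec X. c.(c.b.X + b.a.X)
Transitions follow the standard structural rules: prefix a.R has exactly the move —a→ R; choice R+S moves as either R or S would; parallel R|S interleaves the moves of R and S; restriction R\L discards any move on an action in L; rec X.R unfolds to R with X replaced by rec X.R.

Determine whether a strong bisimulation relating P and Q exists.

NO

LTS(P): 4 reachable states
  s0 = rec X. c.(a.b.X + b.a.X) has moves --c--▸ s1
  s1 = a.b.(rec X. c.(a.b.X + b.a.X)) + b.a.(rec X. c.(a.b.X + b.a.X)) has moves --a--▸ s2, --b--▸ s3
  s2 = b.(rec X. c.(a.b.X + b.a.X)) has moves --b--▸ s0
  s3 = a.(rec X. c.(a.b.X + b.a.X)) has moves --a--▸ s0
LTS(Q): 4 reachable states
  t0 = rec X. c.(c.b.X + b.a.X) has moves --c--▸ t1
  t1 = c.b.(rec X. c.(c.b.X + b.a.X)) + b.a.(rec X. c.(c.b.X + b.a.X)) has moves --b--▸ t2, --c--▸ t3
  t2 = a.(rec X. c.(c.b.X + b.a.X)) has moves --a--▸ t0
  t3 = b.(rec X. c.(c.b.X + b.a.X)) has moves --b--▸ t0
Bisimilarity quotient blocks:
  B0 = {s0}
  B1 = {s1}
  B2 = {s3}
  B3 = {s2}
  B4 = {t0}
  B5 = {t1}
  B6 = {t3}
  B7 = {t2}
s0 ∈ B0, t0 ∈ B4 → different blocks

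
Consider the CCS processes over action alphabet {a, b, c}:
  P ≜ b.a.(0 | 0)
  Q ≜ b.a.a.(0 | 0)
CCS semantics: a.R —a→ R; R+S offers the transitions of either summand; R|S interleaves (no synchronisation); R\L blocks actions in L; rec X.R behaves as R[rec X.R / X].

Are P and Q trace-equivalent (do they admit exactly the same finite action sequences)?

LTS(P): 3 reachable states
  p0 = b.a.(0 | 0) has moves --b--▸ p1
  p1 = a.(0 | 0) has moves --a--▸ p2
  p2 = 0 | 0 has moves deadlocked
LTS(Q): 4 reachable states
  q0 = b.a.a.(0 | 0) has moves --b--▸ q1
  q1 = a.a.(0 | 0) has moves --a--▸ q2
  q2 = a.(0 | 0) has moves --a--▸ q3
  q3 = 0 | 0 has moves deadlocked
Executing baa from Q (initial set {q0}):
  step 1 (b): {q1}
  step 2 (a): {q2}
  step 3 (a): {q3}
  ✓ Q
Executing baa from P (initial set {p0}):
  step 1 (b): {p1}
  step 2 (a): {p2}
  step 3 (a): ∅ (P stuck)

NO — witness ⟨baa⟩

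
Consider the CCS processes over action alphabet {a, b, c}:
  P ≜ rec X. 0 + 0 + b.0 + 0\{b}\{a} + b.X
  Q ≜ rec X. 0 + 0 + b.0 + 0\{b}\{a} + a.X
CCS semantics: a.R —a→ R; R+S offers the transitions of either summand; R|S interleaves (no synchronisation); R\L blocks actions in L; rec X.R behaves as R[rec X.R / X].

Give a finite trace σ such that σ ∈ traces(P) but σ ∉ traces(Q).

bb

P's transition system — 2 states:
  u0 = rec X. 0 + 0 + b.0 + 0\{b}\{a} + b.X → -b-> u0, -b-> u1
  u1 = 0 → stopped
Q's transition system — 2 states:
  v0 = rec X. 0 + 0 + b.0 + 0\{b}\{a} + a.X → -a-> v0, -b-> v1
  v1 = 0 → stopped
Executing bb from P (initial set {u0}):
  after b @ step 1: {u0, u1}
  after b @ step 2: {u0, u1}
  P completes σ.
Executing bb from Q (initial set {v0}):
  after b @ step 1: {v1}
  after b @ step 2: ∅ (Q stuck)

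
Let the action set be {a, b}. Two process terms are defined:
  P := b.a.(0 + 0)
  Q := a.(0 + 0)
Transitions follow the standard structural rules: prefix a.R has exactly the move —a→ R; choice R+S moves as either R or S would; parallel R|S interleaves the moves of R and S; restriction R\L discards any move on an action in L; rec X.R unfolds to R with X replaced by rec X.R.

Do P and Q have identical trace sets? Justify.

Reachable graph of P (3 states):
  u0 = b.a.(0 + 0) has moves --b--▸ u1
  u1 = a.(0 + 0) has moves --a--▸ u2
  u2 = 0 + 0 has moves deadlocked
Reachable graph of Q (2 states):
  v0 = a.(0 + 0) has moves --a--▸ v1
  v1 = 0 + 0 has moves deadlocked
Executing b from P (initial set {u0}):
  after b @ step 1: {u1}
  P completes σ.
Executing b from Q (initial set {v0}):
  after b @ step 1: ∅  — Q cannot continue

NO — witness ⟨b⟩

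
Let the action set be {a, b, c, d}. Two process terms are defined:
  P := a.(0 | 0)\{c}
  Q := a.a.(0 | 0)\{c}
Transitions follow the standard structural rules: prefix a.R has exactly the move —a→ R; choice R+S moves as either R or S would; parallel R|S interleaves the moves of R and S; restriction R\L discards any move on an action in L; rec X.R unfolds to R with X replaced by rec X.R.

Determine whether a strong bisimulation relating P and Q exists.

P's transition system — 2 states:
  m0 = a.(0 | 0)\{c} → -a-> m1
  m1 = (0 | 0)\{c} → ·
Q's transition system — 3 states:
  n0 = a.a.(0 | 0)\{c} → -a-> n1
  n1 = a.(0 | 0)\{c} → -a-> n2
  n2 = (0 | 0)\{c} → ·
Partition-refinement fixed point:
  B0 = {m0, n1}
  B1 = {m1, n2}
  B2 = {n0}
m0 ∈ B0, n0 ∈ B2 → different blocks

NO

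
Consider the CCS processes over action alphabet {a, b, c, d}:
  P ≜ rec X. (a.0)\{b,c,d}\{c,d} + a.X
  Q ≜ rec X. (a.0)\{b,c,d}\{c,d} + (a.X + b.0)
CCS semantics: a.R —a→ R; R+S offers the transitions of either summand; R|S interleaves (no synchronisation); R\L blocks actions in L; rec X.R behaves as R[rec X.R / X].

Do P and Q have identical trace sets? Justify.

traces(P) ≠ traces(Q) — witness ⟨b⟩

Reachable graph of P (2 states):
  u0 = rec X. (a.0)\{b,c,d}\{c,d} + a.X | -a-> u0, -a-> u1
  u1 = 0\{b,c,d}\{c,d} | ·
Reachable graph of Q (3 states):
  v0 = rec X. (a.0)\{b,c,d}\{c,d} + (a.X + b.0) | -a-> v0, -a-> v1, -b-> v2
  v1 = 0\{b,c,d}\{c,d} | ·
  v2 = 0 | ·
Trace ⟨b⟩ through Q, begin at {v0}:
  step 1 (b): {v2}
  — Q admits the full trace.
Trace ⟨b⟩ through P, begin at {u0}:
  step 1 (b): ∅ (P stuck)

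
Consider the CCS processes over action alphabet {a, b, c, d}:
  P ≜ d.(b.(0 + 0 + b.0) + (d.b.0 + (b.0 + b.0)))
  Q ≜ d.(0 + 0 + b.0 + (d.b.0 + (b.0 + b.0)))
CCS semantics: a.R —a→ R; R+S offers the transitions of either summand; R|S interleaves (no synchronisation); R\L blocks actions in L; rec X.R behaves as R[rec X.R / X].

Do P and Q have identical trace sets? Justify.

NO — witness ⟨dbb⟩

P's transition system — 5 states:
  s0 = d.(b.(0 + 0 + b.0) + (d.b.0 + (b.0 + b.0))) has moves --d--▸ s1
  s1 = b.(0 + 0 + b.0) + (d.b.0 + (b.0 + b.0)) has moves --b--▸ s2, --b--▸ s3, --d--▸ s4
  s2 = 0 has moves (no moves)
  s3 = 0 + 0 + b.0 has moves --b--▸ s2
  s4 = b.0 has moves --b--▸ s2
Q's transition system — 4 states:
  t0 = d.(0 + 0 + b.0 + (d.b.0 + (b.0 + b.0))) has moves --d--▸ t1
  t1 = 0 + 0 + b.0 + (d.b.0 + (b.0 + b.0)) has moves --b--▸ t2, --d--▸ t3
  t2 = 0 has moves (no moves)
  t3 = b.0 has moves --b--▸ t2
Trace ⟨dbb⟩ through P, begin at {s0}:
  step 1 (d): {s1}
  step 2 (b): {s2, s3}
  step 3 (b): {s2}
  P completes σ.
Trace ⟨dbb⟩ through Q, begin at {t0}:
  step 1 (d): {t1}
  step 2 (b): {t2}
  step 3 (b): ∅  — Q cannot continue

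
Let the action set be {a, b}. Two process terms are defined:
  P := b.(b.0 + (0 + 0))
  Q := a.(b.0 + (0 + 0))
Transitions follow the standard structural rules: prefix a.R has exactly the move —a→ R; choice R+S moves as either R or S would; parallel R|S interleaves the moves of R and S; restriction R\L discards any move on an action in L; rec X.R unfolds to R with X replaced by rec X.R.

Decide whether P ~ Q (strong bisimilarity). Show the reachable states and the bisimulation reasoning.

NO

Reachable graph of P (3 states):
  p0 = b.(b.0 + (0 + 0)) has moves —b→ p1
  p1 = b.0 + (0 + 0) has moves —b→ p2
  p2 = 0 has moves ∅
Reachable graph of Q (3 states):
  q0 = a.(b.0 + (0 + 0)) has moves —a→ q1
  q1 = b.0 + (0 + 0) has moves —b→ q2
  q2 = 0 has moves ∅
Bisimilarity quotient blocks:
  B0 = {p0}
  B1 = {p1, q1}
  B2 = {p2, q2}
  B3 = {q0}
p0 ∈ B0, q0 ∈ B3 → different blocks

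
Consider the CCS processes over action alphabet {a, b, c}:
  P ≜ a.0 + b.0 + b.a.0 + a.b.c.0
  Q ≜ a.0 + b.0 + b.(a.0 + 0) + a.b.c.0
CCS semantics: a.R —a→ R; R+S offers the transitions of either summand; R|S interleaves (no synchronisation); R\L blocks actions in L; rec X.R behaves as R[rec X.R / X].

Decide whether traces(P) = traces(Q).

P's transition system — 5 states:
  s0 = a.0 + b.0 + b.a.0 + a.b.c.0 → —a→ s1, —a→ s2, —b→ s1, —b→ s3
  s1 = 0 → deadlocked
  s2 = b.c.0 → —b→ s4
  s3 = a.0 → —a→ s1
  s4 = c.0 → —c→ s1
Q's transition system — 5 states:
  t0 = a.0 + b.0 + b.(a.0 + 0) + a.b.c.0 → —a→ t1, —a→ t2, —b→ t1, —b→ t3
  t1 = 0 → deadlocked
  t2 = b.c.0 → —b→ t4
  t3 = a.0 + 0 → —a→ t1
  t4 = c.0 → —c→ t1
Partition-refinement fixed point:
  B0 = {s0, t0}
  B1 = {s1, t1}
  B2 = {s2, t2}
  B3 = {s4, t4}
  B4 = {s3, t3}
s0 ∈ B0, t0 ∈ B0 → same block
Bisimilar ⇒ trace-equivalent.

YES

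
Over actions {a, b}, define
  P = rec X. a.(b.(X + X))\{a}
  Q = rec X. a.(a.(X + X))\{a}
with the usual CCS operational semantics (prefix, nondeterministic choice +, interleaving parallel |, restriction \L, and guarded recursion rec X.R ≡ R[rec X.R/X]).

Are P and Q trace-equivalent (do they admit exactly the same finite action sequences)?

P's transition system — 3 states:
  p0 = rec X. a.(b.(X + X))\{a} ⊢ ··a··> p1
  p1 = (b.((rec X. a.(b.(X + X))\{a}) + (rec X. a.(b.(X + X))\{a})))\{a} ⊢ ··b··> p2
  p2 = ((rec X. a.(b.(X + X))\{a}) + (rec X. a.(b.(X + X))\{a}))\{a} ⊢ stopped
Q's transition system — 2 states:
  q0 = rec X. a.(a.(X + X))\{a} ⊢ ··a··> q1
  q1 = (a.((rec X. a.(a.(X + X))\{a}) + (rec X. a.(a.(X + X))\{a})))\{a} ⊢ stopped
Trace ⟨ab⟩ through P, begin at {p0}:
  [1] a ⇒ {p1}
  [2] b ⇒ {p2}
  — P admits the full trace.
Trace ⟨ab⟩ through Q, begin at {q0}:
  [1] a ⇒ {q1}
  [2] b ⇒ ∅ (Q stuck)

traces(P) ≠ traces(Q) — witness ⟨ab⟩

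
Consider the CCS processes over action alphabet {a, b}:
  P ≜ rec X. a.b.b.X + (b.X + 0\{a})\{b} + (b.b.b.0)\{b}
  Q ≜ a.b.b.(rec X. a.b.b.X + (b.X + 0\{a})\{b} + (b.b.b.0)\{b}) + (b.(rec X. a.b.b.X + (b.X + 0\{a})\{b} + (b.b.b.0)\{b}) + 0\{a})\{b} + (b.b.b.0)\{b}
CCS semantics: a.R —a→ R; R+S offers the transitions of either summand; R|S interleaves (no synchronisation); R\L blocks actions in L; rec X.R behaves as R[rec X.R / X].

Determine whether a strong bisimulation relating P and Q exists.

bisimilar

Reachable graph of P (3 states):
  u0 = rec X. a.b.b.X + (b.X + 0\{a})\{b} + (b.b.b.0)\{b} ⊢ =a=> u1
  u1 = b.b.(rec X. a.b.b.X + (b.X + 0\{a})\{b} + (b.b.b.0)\{b}) ⊢ =b=> u2
  u2 = b.(rec X. a.b.b.X + (b.X + 0\{a})\{b} + (b.b.b.0)\{b}) ⊢ =b=> u0
Reachable graph of Q (4 states):
  v0 = a.b.b.(rec X. a.b.b.X + (b.X + 0\{a})\{b} + (b.b.b.0)\{b}) + (b.(rec X. a.b.b.X + (b.X + 0\{a})\{b} + (b.b.b.0)\{b}) + 0\{a})\{b} + (b.b.b.0)\{b} ⊢ =a=> v1
  v1 = b.b.(rec X. a.b.b.X + (b.X + 0\{a})\{b} + (b.b.b.0)\{b}) ⊢ =b=> v2
  v2 = b.(rec X. a.b.b.X + (b.X + 0\{a})\{b} + (b.b.b.0)\{b}) ⊢ =b=> v3
  v3 = rec X. a.b.b.X + (b.X + 0\{a})\{b} + (b.b.b.0)\{b} ⊢ =a=> v1
Coarsest stable partition (strong bisimilarity classes):
  B0 = {u0, v0, v3}
  B1 = {u1, v1}
  B2 = {u2, v2}
u0 ∈ B0, v0 ∈ B0 → same block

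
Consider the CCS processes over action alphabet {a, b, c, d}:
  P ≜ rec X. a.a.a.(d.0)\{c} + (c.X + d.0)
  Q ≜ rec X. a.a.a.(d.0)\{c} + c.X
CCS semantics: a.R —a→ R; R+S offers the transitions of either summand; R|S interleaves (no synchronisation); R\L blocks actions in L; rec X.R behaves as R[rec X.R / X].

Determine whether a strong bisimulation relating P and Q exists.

not bisimilar

LTS(P): 6 reachable states
  p0 = rec X. a.a.a.(d.0)\{c} + (c.X + d.0) has moves =a=> p1, =c=> p0, =d=> p2
  p1 = a.a.(d.0)\{c} has moves =a=> p3
  p2 = 0 has moves deadlocked
  p3 = a.(d.0)\{c} has moves =a=> p4
  p4 = (d.0)\{c} has moves =d=> p5
  p5 = 0\{c} has moves deadlocked
LTS(Q): 5 reachable states
  q0 = rec X. a.a.a.(d.0)\{c} + c.X has moves =a=> q1, =c=> q0
  q1 = a.a.(d.0)\{c} has moves =a=> q2
  q2 = a.(d.0)\{c} has moves =a=> q3
  q3 = (d.0)\{c} has moves =d=> q4
  q4 = 0\{c} has moves deadlocked
Partition-refinement fixed point:
  B0 = {p0}
  B1 = {p1, q1}
  B2 = {p3, q2}
  B3 = {p4, q3}
  B4 = {p2, p5, q4}
  B5 = {q0}
p0 ∈ B0, q0 ∈ B5 → different blocks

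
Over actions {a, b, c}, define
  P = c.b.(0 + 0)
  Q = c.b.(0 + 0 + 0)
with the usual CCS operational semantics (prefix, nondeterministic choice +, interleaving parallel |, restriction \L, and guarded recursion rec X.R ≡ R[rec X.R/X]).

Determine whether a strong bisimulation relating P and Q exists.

LTS(P): 3 reachable states
  m0 = c.b.(0 + 0) | =c=> m1
  m1 = b.(0 + 0) | =b=> m2
  m2 = 0 + 0 | (no moves)
LTS(Q): 3 reachable states
  n0 = c.b.(0 + 0 + 0) | =c=> n1
  n1 = b.(0 + 0 + 0) | =b=> n2
  n2 = 0 + 0 + 0 | (no moves)
Coarsest stable partition (strong bisimilarity classes):
  B0 = {m0, n0}
  B1 = {m1, n1}
  B2 = {m2, n2}
m0 ∈ B0, n0 ∈ B0 → same block

bisimilar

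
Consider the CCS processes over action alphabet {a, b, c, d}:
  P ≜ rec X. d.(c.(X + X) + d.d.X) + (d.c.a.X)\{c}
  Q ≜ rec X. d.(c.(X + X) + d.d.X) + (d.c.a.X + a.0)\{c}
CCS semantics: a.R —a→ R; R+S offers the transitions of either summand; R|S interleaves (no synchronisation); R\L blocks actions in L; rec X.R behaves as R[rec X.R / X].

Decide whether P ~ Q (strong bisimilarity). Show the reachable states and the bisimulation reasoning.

Reachable graph of P (5 states):
  p0 = rec X. d.(c.(X + X) + d.d.X) + (d.c.a.X)\{c} → ··d··> p1, ··d··> p2
  p1 = (c.a.(rec X. d.(c.(X + X) + d.d.X) + (d.c.a.X)\{c}))\{c} → ·
  p2 = c.((rec X. d.(c.(X + X) + d.d.X) + (d.c.a.X)\{c}) + (rec X. d.(c.(X + X) + d.d.X) + (d.c.a.X)\{c})) + d.d.(rec X. d.(c.(X + X) + d.d.X) + (d.c.a.X)\{c}) → ··c··> p3, ··d··> p4
  p3 = (rec X. d.(c.(X + X) + d.d.X) + (d.c.a.X)\{c}) + (rec X. d.(c.(X + X) + d.d.X) + (d.c.a.X)\{c}) → ··d··> p1, ··d··> p2
  p4 = d.(rec X. d.(c.(X + X) + d.d.X) + (d.c.a.X)\{c}) → ··d··> p0
Reachable graph of Q (6 states):
  q0 = rec X. d.(c.(X + X) + d.d.X) + (d.c.a.X + a.0)\{c} → ··a··> q1, ··d··> q2, ··d··> q3
  q1 = 0\{c} → ·
  q2 = (c.a.(rec X. d.(c.(X + X) + d.d.X) + (d.c.a.X + a.0)\{c}))\{c} → ·
  q3 = c.((rec X. d.(c.(X + X) + d.d.X) + (d.c.a.X + a.0)\{c}) + (rec X. d.(c.(X + X) + d.d.X) + (d.c.a.X + a.0)\{c})) + d.d.(rec X. d.(c.(X + X) + d.d.X) + (d.c.a.X + a.0)\{c}) → ··c··> q4, ··d··> q5
  q4 = (rec X. d.(c.(X + X) + d.d.X) + (d.c.a.X + a.0)\{c}) + (rec X. d.(c.(X + X) + d.d.X) + (d.c.a.X + a.0)\{c}) → ··a··> q1, ··d··> q2, ··d··> q3
  q5 = d.(rec X. d.(c.(X + X) + d.d.X) + (d.c.a.X + a.0)\{c}) → ··d··> q0
Partition-refinement fixed point:
  B0 = {p0, p3}
  B1 = {p1, q1, q2}
  B2 = {p2}
  B3 = {p4}
  B4 = {q0, q4}
  B5 = {q3}
  B6 = {q5}
p0 ∈ B0, q0 ∈ B4 → different blocks

P ≁ Q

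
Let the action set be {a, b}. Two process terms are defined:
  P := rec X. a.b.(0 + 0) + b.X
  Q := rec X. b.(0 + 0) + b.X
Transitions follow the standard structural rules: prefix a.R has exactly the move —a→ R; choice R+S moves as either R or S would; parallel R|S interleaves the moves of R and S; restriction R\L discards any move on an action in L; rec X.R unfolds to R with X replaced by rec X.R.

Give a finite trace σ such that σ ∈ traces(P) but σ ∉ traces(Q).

LTS(P): 3 reachable states
  u0 = rec X. a.b.(0 + 0) + b.X → -a-> u1, -b-> u0
  u1 = b.(0 + 0) → -b-> u2
  u2 = 0 + 0 → (no moves)
LTS(Q): 2 reachable states
  v0 = rec X. b.(0 + 0) + b.X → -b-> v0, -b-> v1
  v1 = 0 + 0 → (no moves)
Trace ⟨a⟩ through P, begin at {u0}:
  after a @ step 1: {u1}
  P completes σ.
Trace ⟨a⟩ through Q, begin at {v0}:
  after a @ step 1: ∅  — Q cannot continue

a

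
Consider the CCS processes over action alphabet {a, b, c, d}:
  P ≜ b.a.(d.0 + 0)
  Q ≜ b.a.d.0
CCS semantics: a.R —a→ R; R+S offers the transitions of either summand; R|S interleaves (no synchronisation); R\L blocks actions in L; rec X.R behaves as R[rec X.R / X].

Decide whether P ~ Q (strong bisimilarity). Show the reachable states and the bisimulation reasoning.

P's transition system — 4 states:
  p0 = b.a.(d.0 + 0) | ··b··> p1
  p1 = a.(d.0 + 0) | ··a··> p2
  p2 = d.0 + 0 | ··d··> p3
  p3 = 0 | deadlocked
Q's transition system — 4 states:
  q0 = b.a.d.0 | ··b··> q1
  q1 = a.d.0 | ··a··> q2
  q2 = d.0 | ··d··> q3
  q3 = 0 | deadlocked
Bisimilarity quotient blocks:
  B0 = {p0, q0}
  B1 = {p1, q1}
  B2 = {p2, q2}
  B3 = {p3, q3}
p0 ∈ B0, q0 ∈ B0 → same block

bisimilar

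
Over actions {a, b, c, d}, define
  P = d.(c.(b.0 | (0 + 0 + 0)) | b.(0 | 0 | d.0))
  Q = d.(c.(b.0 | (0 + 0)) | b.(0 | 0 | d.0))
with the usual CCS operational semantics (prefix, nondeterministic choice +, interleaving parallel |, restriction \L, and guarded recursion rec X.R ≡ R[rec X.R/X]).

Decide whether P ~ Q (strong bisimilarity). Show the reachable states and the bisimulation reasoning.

P ~ Q

Reachable graph of P (10 states):
  s0 = d.(c.(b.0 | (0 + 0 + 0)) | b.(0 | 0 | d.0)) :: --d--▸ s1
  s1 = c.(b.0 | (0 + 0 + 0)) | b.(0 | 0 | d.0) :: --b--▸ s2, --c--▸ s3
  s2 = c.(b.0 | (0 + 0 + 0)) | (0 | 0 | d.0) :: --c--▸ s4, --d--▸ s5
  s3 = b.0 | (0 + 0 + 0) | b.(0 | 0 | d.0) :: --b--▸ s4, --b--▸ s6
  s4 = b.0 | (0 + 0 + 0) | (0 | 0 | d.0) :: --b--▸ s7, --d--▸ s8
  s5 = c.(b.0 | (0 + 0 + 0)) | (0 | 0 | 0) :: --c--▸ s8
  s6 = 0 | (0 + 0 + 0) | b.(0 | 0 | d.0) :: --b--▸ s7
  s7 = 0 | (0 + 0 + 0) | (0 | 0 | d.0) :: --d--▸ s9
  s8 = b.0 | (0 + 0 + 0) | (0 | 0 | 0) :: --b--▸ s9
  s9 = 0 | (0 + 0 + 0) | (0 | 0 | 0) :: (no moves)
Reachable graph of Q (10 states):
  t0 = d.(c.(b.0 | (0 + 0)) | b.(0 | 0 | d.0)) :: --d--▸ t1
  t1 = c.(b.0 | (0 + 0)) | b.(0 | 0 | d.0) :: --b--▸ t2, --c--▸ t3
  t2 = c.(b.0 | (0 + 0)) | (0 | 0 | d.0) :: --c--▸ t4, --d--▸ t5
  t3 = b.0 | (0 + 0) | b.(0 | 0 | d.0) :: --b--▸ t4, --b--▸ t6
  t4 = b.0 | (0 + 0) | (0 | 0 | d.0) :: --b--▸ t7, --d--▸ t8
  t5 = c.(b.0 | (0 + 0)) | (0 | 0 | 0) :: --c--▸ t8
  t6 = 0 | (0 + 0) | b.(0 | 0 | d.0) :: --b--▸ t7
  t7 = 0 | (0 + 0) | (0 | 0 | d.0) :: --d--▸ t9
  t8 = b.0 | (0 + 0) | (0 | 0 | 0) :: --b--▸ t9
  t9 = 0 | (0 + 0) | (0 | 0 | 0) :: (no moves)
Coarsest stable partition (strong bisimilarity classes):
  B0 = {s0, t0}
  B1 = {s1, t1}
  B2 = {s2, t2}
  B3 = {s5, t5}
  B4 = {s8, t8}
  B5 = {s9, t9}
  B6 = {s4, t4}
  B7 = {s7, t7}
  B8 = {s3, t3}
  B9 = {s6, t6}
s0 ∈ B0, t0 ∈ B0 → same block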